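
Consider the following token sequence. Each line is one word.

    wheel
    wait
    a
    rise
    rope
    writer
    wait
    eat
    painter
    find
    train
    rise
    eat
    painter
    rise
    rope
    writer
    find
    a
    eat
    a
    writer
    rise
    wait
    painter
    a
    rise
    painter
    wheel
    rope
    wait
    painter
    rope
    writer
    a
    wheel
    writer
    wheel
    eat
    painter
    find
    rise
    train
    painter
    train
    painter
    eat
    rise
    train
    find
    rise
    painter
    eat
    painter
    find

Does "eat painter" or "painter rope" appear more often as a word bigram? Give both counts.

"eat painter": 4 occurrences
"painter rope": 1 occurrence

"eat painter" (4 vs 1)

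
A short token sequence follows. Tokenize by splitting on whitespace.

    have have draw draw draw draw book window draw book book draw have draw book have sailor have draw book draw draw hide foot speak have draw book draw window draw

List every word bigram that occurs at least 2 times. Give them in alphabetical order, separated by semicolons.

Bigram counts meeting the condition (at least 2 times):
  book draw: 3
  draw book: 5
  draw draw: 4
  have draw: 4
  window draw: 2

book draw; draw book; draw draw; have draw; window draw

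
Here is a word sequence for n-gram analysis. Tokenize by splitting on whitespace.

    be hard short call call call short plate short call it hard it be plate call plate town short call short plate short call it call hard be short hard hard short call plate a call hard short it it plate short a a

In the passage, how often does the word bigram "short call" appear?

Scanning the 43 overlapping bigram windows for "short call":
  position 3–4: short call
  position 9–10: short call
  position 19–20: short call
  position 23–24: short call
  position 32–33: short call

5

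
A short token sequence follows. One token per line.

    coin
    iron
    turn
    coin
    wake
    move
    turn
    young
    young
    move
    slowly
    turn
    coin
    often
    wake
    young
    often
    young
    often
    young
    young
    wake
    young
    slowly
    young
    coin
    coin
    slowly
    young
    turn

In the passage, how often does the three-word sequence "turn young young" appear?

Scanning the 28 overlapping trigram windows for "turn young young":
  position 7–9: turn young young

1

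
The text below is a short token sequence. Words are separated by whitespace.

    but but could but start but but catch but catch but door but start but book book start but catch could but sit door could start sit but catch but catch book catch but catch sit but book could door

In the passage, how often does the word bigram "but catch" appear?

6

Scanning the 39 overlapping bigram windows for "but catch":
  position 7–8: but catch
  position 9–10: but catch
  position 19–20: but catch
  position 28–29: but catch
  position 30–31: but catch
  position 34–35: but catch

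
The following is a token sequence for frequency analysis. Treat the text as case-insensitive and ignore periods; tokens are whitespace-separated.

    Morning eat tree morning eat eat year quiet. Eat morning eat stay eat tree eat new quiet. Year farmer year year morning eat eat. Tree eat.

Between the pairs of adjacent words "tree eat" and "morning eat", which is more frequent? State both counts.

"morning eat" (4 vs 2)

"tree eat": 2 occurrences
"morning eat": 4 occurrences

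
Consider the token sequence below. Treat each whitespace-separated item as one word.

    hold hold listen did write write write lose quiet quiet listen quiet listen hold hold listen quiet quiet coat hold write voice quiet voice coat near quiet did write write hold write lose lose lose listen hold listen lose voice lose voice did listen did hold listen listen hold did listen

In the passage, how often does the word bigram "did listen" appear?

Scanning the 50 overlapping bigram windows for "did listen":
  position 43–44: did listen
  position 50–51: did listen

2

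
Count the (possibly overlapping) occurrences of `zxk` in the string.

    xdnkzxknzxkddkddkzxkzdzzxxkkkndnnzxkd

4

Sliding a length-3 window over the 37 characters (35 positions):
  position 5–7: zxk
  position 9–11: zxk
  position 18–20: zxk
  position 34–36: zxk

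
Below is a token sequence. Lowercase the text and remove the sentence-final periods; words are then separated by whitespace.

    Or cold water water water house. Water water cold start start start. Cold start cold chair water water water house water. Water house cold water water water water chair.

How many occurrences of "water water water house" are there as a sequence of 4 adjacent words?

2

Scanning the 26 overlapping 4-gram windows for "water water water house":
  position 3–6: water water water house
  position 17–20: water water water house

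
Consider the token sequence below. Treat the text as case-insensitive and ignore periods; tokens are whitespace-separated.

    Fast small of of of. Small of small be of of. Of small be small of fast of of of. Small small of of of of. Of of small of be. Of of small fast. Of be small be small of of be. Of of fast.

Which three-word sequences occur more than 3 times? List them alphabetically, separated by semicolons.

Trigram counts meeting the condition (more than 3 times):
  of of of: 7
  of of small: 5

of of of; of of small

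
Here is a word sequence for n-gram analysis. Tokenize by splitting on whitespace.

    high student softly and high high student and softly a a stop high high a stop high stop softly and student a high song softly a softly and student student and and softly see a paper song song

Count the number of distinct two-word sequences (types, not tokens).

38 tokens → 37 bigram windows in total.
Repeated bigrams (each contributes count−1 duplicates):
  softly and: 3
  a stop: 2
  and softly: 2
  and student: 2
  high high: 2
  high student: 2
  softly a: 2
  stop high: 2
  … (1 more repeated)
10 duplicate windows → 37 − 10 = 27 distinct.

27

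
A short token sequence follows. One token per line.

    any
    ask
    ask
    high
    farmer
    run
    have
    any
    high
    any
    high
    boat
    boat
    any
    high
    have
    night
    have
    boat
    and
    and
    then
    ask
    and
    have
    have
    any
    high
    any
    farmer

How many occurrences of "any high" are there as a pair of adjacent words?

4

Scanning the 29 overlapping bigram windows for "any high":
  position 8–9: any high
  position 10–11: any high
  position 14–15: any high
  position 27–28: any high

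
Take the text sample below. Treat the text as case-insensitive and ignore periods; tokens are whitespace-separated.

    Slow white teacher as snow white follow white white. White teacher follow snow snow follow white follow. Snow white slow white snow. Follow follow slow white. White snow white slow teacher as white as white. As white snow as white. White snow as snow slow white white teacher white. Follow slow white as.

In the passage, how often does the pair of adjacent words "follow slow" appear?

2

Scanning the 52 overlapping bigram windows for "follow slow":
  position 24–25: follow slow
  position 50–51: follow slow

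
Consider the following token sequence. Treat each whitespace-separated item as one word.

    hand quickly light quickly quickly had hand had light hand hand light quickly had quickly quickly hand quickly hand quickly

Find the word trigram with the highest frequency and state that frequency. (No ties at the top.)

Trigram frequencies (highest first):
  quickly hand quickly: 2
  hand quickly light: 1
  quickly light quickly: 1
  light quickly quickly: 1
  quickly quickly had: 1
  quickly had hand: 1
  … (11 more, each ≤ 1)

"quickly hand quickly", 2 times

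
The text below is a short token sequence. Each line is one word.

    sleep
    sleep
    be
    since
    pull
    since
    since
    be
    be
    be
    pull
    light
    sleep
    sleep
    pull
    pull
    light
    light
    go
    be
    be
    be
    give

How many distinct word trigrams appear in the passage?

23 tokens → 21 trigram windows in total.
Repeated trigrams (each contributes count−1 duplicates):
  be be be: 2
1 duplicate windows → 21 − 1 = 20 distinct.

20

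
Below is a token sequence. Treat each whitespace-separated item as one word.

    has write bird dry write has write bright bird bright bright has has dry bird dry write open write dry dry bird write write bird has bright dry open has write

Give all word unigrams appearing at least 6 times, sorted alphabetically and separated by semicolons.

Unigram counts meeting the condition (at least 6 times):
  dry: 6
  has: 6
  write: 8

dry; has; write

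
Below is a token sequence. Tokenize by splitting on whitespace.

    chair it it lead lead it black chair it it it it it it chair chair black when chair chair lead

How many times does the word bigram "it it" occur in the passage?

6

Scanning the 20 overlapping bigram windows for "it it":
  position 2–3: it it
  position 9–10: it it
  position 10–11: it it
  position 11–12: it it
  position 12–13: it it
  position 13–14: it it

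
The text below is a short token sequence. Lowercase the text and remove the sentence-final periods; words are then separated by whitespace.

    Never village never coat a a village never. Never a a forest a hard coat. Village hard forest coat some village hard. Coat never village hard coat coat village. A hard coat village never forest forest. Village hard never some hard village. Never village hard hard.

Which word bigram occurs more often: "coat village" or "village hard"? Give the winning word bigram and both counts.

"coat village": 3 occurrences
"village hard": 5 occurrences

"village hard" (5 vs 3)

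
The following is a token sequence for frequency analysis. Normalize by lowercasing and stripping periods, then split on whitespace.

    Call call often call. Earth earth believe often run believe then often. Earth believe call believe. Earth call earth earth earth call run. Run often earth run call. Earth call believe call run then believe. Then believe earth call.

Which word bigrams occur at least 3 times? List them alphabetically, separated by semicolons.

call earth; earth call; earth earth

Bigram counts meeting the condition (at least 3 times):
  call earth: 3
  earth call: 4
  earth earth: 3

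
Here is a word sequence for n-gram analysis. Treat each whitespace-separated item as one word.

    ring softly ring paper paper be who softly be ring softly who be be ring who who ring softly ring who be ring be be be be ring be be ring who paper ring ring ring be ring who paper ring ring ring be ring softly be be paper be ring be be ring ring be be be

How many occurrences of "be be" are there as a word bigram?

9

Scanning the 57 overlapping bigram windows for "be be":
  position 13–14: be be
  position 24–25: be be
  position 25–26: be be
  position 26–27: be be
  position 29–30: be be
  position 47–48: be be
  position 52–53: be be
  position 56–57: be be
  position 57–58: be be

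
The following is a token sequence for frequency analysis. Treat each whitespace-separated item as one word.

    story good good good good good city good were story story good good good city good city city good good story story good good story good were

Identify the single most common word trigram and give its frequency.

Trigram frequencies (highest first):
  good good good: 4
  story good good: 3
  good good city: 2
  good city good: 2
  story story good: 2
  good good story: 2
  … (10 more, each ≤ 1)

"good good good", 4 times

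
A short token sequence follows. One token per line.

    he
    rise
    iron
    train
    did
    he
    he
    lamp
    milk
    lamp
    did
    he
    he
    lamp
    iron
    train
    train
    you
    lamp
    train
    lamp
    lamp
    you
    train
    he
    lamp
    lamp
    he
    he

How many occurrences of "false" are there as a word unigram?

0

Scanning the 29 tokens for "false":
  (none found)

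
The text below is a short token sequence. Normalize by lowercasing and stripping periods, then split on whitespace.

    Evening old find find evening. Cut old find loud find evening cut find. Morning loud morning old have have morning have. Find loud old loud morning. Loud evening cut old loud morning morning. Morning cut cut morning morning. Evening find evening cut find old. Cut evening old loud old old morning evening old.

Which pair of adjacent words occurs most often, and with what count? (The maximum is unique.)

"evening cut", 4 times

Bigram frequencies (highest first):
  evening cut: 4
  evening old: 3
  find evening: 3
  loud morning: 3
  old loud: 3
  morning morning: 3
  … (26 more, each ≤ 2)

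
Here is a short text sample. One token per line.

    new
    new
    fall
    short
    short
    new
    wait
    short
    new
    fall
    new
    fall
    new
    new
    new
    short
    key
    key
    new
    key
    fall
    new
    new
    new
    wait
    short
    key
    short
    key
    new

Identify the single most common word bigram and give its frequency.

Bigram frequencies (highest first):
  new new: 5
  new fall: 3
  fall new: 3
  short key: 3
  short new: 2
  new wait: 2
  … (9 more, each ≤ 2)

"new new", 5 times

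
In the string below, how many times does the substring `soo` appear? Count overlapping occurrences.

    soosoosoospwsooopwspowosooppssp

5

Sliding a length-3 window over the 31 characters (29 positions):
  position 1–3: soo
  position 4–6: soo
  position 7–9: soo
  position 13–15: soo
  position 24–26: soo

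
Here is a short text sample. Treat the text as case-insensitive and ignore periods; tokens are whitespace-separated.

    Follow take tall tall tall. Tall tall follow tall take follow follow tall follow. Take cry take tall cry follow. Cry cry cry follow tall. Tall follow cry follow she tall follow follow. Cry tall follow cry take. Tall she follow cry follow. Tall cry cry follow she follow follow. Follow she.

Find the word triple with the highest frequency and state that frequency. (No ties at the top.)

"tall tall tall", 3 times

Trigram frequencies (highest first):
  tall tall tall: 3
  tall tall follow: 2
  cry take tall: 2
  cry cry follow: 2
  cry follow tall: 2
  tall follow cry: 2
  … (35 more, each ≤ 2)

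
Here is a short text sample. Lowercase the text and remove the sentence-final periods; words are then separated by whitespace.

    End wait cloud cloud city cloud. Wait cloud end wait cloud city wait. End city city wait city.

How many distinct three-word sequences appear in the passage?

18 tokens → 16 trigram windows in total.
Repeated trigrams (each contributes count−1 duplicates):
  end wait cloud: 2
1 duplicate windows → 16 − 1 = 15 distinct.

15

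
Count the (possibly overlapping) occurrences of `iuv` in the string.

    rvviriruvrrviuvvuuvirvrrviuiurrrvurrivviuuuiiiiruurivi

Sliding a length-3 window over the 54 characters (52 positions):
  position 13–15: iuv

1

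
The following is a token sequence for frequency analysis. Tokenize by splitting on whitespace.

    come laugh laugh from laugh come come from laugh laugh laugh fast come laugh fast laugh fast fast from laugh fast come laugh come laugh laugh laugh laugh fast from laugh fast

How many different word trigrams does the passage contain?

32 tokens → 30 trigram windows in total.
Repeated trigrams (each contributes count−1 duplicates):
  laugh laugh laugh: 3
  come laugh laugh: 2
  fast come laugh: 2
  fast from laugh: 2
  from laugh fast: 2
  laugh fast come: 2
  laugh laugh fast: 2
8 duplicate windows → 30 − 8 = 22 distinct.

22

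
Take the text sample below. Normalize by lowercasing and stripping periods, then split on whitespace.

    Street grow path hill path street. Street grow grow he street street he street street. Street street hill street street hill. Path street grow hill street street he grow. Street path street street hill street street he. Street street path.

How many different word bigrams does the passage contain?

16

40 tokens → 39 bigram windows in total.
Repeated bigrams (each contributes count−1 duplicates):
  street street: 10
  he street: 3
  hill street: 3
  path street: 3
  street grow: 3
  street he: 3
  street hill: 3
  hill path: 2
  … (1 more repeated)
23 duplicate windows → 39 − 23 = 16 distinct.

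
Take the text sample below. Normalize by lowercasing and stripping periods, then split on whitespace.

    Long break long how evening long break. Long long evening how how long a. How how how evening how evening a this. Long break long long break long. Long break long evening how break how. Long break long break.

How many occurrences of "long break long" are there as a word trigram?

6

Scanning the 37 overlapping trigram windows for "long break long":
  position 1–3: long break long
  position 6–8: long break long
  position 23–25: long break long
  position 26–28: long break long
  position 29–31: long break long
  position 36–38: long break long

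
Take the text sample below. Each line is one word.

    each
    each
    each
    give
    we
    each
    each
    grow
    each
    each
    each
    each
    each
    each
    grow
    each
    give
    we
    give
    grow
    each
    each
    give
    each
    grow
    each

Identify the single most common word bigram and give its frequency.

Bigram frequencies (highest first):
  each each: 9
  grow each: 4
  each give: 3
  each grow: 3
  give we: 2
  we each: 1
  … (3 more, each ≤ 1)

"each each", 9 times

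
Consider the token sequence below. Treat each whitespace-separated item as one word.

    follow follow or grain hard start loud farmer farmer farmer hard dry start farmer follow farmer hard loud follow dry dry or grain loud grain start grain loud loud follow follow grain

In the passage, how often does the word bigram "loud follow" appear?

2

Scanning the 31 overlapping bigram windows for "loud follow":
  position 18–19: loud follow
  position 29–30: loud follow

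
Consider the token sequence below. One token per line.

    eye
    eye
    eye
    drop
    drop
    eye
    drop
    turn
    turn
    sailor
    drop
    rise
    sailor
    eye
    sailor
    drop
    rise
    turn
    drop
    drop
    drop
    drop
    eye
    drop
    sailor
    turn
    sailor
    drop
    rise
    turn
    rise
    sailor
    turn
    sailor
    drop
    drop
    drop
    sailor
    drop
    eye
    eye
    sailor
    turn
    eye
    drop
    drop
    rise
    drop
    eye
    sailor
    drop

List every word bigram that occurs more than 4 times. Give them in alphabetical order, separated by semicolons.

Bigram counts meeting the condition (more than 4 times):
  drop drop: 7
  sailor drop: 6

drop drop; sailor drop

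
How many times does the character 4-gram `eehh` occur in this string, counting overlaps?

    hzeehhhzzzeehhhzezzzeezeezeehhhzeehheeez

4

Sliding a length-4 window over the 40 characters (37 positions):
  position 3–6: eehh
  position 11–14: eehh
  position 27–30: eehh
  position 33–36: eehh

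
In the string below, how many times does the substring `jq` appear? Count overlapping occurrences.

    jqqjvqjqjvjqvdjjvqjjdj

3

Sliding a length-2 window over the 22 characters (21 positions):
  position 1–2: jq
  position 7–8: jq
  position 11–12: jq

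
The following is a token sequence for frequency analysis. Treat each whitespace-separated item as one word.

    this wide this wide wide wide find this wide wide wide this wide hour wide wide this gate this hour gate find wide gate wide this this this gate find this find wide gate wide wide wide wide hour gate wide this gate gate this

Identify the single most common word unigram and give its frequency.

Unigram frequencies (highest first):
  wide: 18
  this: 12
  gate: 8
  find: 4
  hour: 3

"wide", 18 times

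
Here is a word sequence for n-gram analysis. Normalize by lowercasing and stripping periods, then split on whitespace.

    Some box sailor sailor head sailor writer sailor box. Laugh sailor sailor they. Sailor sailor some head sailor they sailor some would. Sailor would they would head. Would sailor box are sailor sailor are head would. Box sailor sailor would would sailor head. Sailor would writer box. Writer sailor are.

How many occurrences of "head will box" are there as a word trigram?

0

Scanning the 48 overlapping trigram windows for "head will box":
  (none found)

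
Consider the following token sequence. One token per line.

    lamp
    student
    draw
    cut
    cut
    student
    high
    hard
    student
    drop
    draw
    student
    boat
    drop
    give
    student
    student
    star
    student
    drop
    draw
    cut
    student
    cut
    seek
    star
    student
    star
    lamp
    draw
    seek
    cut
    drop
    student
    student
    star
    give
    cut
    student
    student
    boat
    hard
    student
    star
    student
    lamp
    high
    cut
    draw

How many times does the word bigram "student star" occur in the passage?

4

Scanning the 48 overlapping bigram windows for "student star":
  position 17–18: student star
  position 27–28: student star
  position 35–36: student star
  position 43–44: student star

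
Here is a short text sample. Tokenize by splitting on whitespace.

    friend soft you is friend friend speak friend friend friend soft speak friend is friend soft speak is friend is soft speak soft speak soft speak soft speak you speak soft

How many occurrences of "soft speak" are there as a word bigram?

Scanning the 30 overlapping bigram windows for "soft speak":
  position 11–12: soft speak
  position 16–17: soft speak
  position 21–22: soft speak
  position 23–24: soft speak
  position 25–26: soft speak
  position 27–28: soft speak

6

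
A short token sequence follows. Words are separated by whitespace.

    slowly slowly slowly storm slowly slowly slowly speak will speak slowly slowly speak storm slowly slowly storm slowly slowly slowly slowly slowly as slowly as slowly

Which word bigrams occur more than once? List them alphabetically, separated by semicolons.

as slowly; slowly as; slowly slowly; slowly speak; slowly storm; storm slowly

Bigram counts meeting the condition (more than once):
  as slowly: 2
  slowly as: 2
  slowly slowly: 10
  slowly speak: 2
  slowly storm: 2
  storm slowly: 3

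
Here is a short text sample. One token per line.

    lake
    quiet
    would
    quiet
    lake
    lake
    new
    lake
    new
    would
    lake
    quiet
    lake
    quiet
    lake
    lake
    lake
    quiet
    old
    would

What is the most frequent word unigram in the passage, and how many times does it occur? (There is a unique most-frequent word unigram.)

Unigram frequencies (highest first):
  lake: 9
  quiet: 5
  would: 3
  new: 2
  old: 1

"lake", 9 times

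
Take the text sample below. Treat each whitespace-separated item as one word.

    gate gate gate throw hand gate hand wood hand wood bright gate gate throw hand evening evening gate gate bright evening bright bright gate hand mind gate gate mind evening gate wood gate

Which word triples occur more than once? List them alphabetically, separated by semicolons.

Trigram counts meeting the condition (more than once):
  gate gate throw: 2
  gate throw hand: 2

gate gate throw; gate throw hand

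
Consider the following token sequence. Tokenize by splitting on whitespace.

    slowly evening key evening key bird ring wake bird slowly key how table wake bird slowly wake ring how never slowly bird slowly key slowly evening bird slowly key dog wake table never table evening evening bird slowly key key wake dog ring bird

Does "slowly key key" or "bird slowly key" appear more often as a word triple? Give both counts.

"bird slowly key" (4 vs 1)

"slowly key key": 1 occurrence
"bird slowly key": 4 occurrences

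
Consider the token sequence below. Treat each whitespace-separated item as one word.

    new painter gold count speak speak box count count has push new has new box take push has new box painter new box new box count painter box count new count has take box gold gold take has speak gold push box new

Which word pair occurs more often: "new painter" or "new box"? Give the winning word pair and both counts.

"new box" (4 vs 1)

"new painter": 1 occurrence
"new box": 4 occurrences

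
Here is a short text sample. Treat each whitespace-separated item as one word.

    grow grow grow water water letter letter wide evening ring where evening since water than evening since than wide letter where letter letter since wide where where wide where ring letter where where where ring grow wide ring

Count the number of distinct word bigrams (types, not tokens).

38 tokens → 37 bigram windows in total.
Repeated bigrams (each contributes count−1 duplicates):
  where where: 3
  evening since: 2
  grow grow: 2
  letter letter: 2
  letter where: 2
  where ring: 2
  wide where: 2
8 duplicate windows → 37 − 8 = 29 distinct.

29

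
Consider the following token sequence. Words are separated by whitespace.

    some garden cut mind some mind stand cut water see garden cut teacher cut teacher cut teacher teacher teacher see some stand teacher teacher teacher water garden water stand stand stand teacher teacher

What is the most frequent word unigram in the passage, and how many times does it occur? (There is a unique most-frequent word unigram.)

Unigram frequencies (highest first):
  teacher: 10
  cut: 5
  stand: 5
  some: 3
  garden: 3
  water: 3
  … (2 more, each ≤ 2)

"teacher", 10 times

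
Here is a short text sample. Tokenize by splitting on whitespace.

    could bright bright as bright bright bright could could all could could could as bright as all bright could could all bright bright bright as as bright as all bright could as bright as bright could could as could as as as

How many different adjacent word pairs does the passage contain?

13

42 tokens → 41 bigram windows in total.
Repeated bigrams (each contributes count−1 duplicates):
  as bright: 5
  bright as: 5
  bright bright: 5
  could could: 5
  bright could: 4
  could as: 4
  all bright: 3
  as as: 3
  … (2 more repeated)
28 duplicate windows → 41 − 28 = 13 distinct.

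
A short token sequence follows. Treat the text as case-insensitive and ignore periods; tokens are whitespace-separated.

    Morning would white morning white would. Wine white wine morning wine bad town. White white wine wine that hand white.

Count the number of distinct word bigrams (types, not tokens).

18

20 tokens → 19 bigram windows in total.
Repeated bigrams (each contributes count−1 duplicates):
  white wine: 2
1 duplicate windows → 19 − 1 = 18 distinct.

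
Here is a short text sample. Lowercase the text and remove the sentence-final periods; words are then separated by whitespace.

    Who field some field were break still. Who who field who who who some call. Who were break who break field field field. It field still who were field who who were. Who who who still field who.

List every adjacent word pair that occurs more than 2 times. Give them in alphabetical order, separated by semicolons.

Bigram counts meeting the condition (more than 2 times):
  field who: 3
  who were: 3
  who who: 6

field who; who were; who who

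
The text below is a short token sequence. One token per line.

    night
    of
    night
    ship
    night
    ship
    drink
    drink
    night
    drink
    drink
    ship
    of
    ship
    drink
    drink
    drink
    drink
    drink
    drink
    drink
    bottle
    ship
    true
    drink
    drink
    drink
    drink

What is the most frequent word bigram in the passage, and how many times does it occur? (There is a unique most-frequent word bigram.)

Bigram frequencies (highest first):
  drink drink: 11
  night ship: 2
  ship drink: 2
  night of: 1
  of night: 1
  ship night: 1
  … (9 more, each ≤ 1)

"drink drink", 11 times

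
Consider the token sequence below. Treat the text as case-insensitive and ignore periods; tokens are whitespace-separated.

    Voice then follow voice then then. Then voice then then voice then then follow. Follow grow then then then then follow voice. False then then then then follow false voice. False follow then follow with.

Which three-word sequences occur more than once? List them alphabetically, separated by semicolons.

Trigram counts meeting the condition (more than once):
  then follow voice: 2
  then then follow: 3
  then then then: 5
  then then voice: 2
  then voice then: 2
  voice then then: 3

then follow voice; then then follow; then then then; then then voice; then voice then; voice then then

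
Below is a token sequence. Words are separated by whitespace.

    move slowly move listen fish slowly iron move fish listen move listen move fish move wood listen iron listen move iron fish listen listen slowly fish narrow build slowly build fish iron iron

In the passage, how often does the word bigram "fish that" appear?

Scanning the 32 overlapping bigram windows for "fish that":
  (none found)

0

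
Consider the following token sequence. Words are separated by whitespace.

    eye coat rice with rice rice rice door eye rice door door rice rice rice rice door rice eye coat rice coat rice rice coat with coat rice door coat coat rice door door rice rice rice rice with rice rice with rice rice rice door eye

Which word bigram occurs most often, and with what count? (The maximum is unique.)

"rice rice", 12 times

Bigram frequencies (highest first):
  rice rice: 12
  rice door: 6
  coat rice: 5
  rice with: 3
  with rice: 3
  door rice: 3
  … (10 more, each ≤ 2)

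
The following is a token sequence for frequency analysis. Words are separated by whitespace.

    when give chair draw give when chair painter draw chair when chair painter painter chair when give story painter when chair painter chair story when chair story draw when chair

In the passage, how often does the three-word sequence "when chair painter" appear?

3

Scanning the 28 overlapping trigram windows for "when chair painter":
  position 6–8: when chair painter
  position 11–13: when chair painter
  position 20–22: when chair painter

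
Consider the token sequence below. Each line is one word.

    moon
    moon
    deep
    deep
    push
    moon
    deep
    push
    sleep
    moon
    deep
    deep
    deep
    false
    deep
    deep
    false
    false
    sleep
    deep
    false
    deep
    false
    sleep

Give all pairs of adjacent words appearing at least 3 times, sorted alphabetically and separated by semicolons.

deep deep; deep false; moon deep

Bigram counts meeting the condition (at least 3 times):
  deep deep: 4
  deep false: 4
  moon deep: 3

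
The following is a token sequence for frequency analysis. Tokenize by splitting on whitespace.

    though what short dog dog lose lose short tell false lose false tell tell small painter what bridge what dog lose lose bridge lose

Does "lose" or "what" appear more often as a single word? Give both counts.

"lose" (6 vs 3)

"lose": 6 occurrences
"what": 3 occurrences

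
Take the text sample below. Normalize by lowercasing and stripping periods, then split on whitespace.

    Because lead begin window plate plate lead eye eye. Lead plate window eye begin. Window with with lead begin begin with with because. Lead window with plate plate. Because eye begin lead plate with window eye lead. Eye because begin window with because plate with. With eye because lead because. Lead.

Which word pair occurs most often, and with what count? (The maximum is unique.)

Bigram frequencies (highest first):
  because lead: 4
  begin window: 3
  window with: 3
  with with: 3
  lead begin: 2
  plate plate: 2
  … (25 more, each ≤ 2)

"because lead", 4 times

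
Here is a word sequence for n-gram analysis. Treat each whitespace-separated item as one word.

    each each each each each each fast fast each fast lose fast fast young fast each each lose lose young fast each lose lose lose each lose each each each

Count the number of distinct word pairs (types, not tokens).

12

30 tokens → 29 bigram windows in total.
Repeated bigrams (each contributes count−1 duplicates):
  each each: 8
  each lose: 3
  fast each: 3
  lose lose: 3
  each fast: 2
  fast fast: 2
  lose each: 2
  young fast: 2
17 duplicate windows → 29 − 17 = 12 distinct.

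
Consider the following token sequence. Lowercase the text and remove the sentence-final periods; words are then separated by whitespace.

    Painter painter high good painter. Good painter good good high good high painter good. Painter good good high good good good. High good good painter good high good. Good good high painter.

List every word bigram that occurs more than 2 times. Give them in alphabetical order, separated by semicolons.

Bigram counts meeting the condition (more than 2 times):
  good good: 7
  good high: 6
  good painter: 4
  high good: 5
  painter good: 5

good good; good high; good painter; high good; painter good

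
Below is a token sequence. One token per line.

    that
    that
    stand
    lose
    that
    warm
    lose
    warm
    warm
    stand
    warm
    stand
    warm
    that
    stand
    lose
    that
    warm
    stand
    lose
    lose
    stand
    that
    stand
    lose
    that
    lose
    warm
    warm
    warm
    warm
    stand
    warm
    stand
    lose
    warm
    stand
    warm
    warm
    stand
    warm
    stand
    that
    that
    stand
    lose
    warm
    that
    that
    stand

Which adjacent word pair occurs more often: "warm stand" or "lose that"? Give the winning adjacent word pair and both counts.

"warm stand": 8 occurrences
"lose that": 3 occurrences

"warm stand" (8 vs 3)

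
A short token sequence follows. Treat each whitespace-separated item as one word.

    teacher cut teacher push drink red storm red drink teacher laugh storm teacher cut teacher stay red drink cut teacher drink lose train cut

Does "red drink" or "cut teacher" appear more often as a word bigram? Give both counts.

"cut teacher" (3 vs 2)

"red drink": 2 occurrences
"cut teacher": 3 occurrences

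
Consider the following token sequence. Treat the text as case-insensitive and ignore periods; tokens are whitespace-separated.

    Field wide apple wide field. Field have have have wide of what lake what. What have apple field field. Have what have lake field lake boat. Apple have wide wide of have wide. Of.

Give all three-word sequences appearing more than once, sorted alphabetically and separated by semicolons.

field field have; have wide of

Trigram counts meeting the condition (more than once):
  field field have: 2
  have wide of: 2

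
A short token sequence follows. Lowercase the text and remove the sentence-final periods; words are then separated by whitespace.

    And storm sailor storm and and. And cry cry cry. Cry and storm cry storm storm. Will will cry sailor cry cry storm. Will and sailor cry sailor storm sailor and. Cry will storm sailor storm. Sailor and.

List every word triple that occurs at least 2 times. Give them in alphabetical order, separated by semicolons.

Trigram counts meeting the condition (at least 2 times):
  cry cry cry: 2
  sailor storm sailor: 2
  storm sailor and: 2
  storm sailor storm: 2

cry cry cry; sailor storm sailor; storm sailor and; storm sailor storm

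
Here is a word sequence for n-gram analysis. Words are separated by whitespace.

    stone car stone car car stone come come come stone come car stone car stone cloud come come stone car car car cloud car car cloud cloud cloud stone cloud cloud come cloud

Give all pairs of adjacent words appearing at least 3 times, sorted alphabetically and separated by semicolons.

Bigram counts meeting the condition (at least 3 times):
  car car: 4
  car stone: 4
  cloud cloud: 3
  come come: 3
  stone car: 4

car car; car stone; cloud cloud; come come; stone car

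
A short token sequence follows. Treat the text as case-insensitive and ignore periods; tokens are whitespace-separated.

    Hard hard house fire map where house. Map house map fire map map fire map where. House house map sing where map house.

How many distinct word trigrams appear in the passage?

23 tokens → 21 trigram windows in total.
Repeated trigrams (each contributes count−1 duplicates):
  fire map where: 2
  map fire map: 2
  map where house: 2
3 duplicate windows → 21 − 3 = 18 distinct.

18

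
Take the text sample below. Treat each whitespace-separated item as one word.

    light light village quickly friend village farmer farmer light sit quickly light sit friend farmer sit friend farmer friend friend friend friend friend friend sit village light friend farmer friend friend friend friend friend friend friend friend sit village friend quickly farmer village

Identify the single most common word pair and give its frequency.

"friend friend", 12 times

Bigram frequencies (highest first):
  friend friend: 12
  friend farmer: 3
  light sit: 2
  sit friend: 2
  farmer friend: 2
  friend sit: 2
  … (18 more, each ≤ 2)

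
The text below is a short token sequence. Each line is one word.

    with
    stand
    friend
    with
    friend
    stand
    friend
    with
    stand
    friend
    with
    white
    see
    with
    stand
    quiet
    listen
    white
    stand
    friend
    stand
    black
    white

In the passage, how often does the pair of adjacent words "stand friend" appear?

4

Scanning the 22 overlapping bigram windows for "stand friend":
  position 2–3: stand friend
  position 6–7: stand friend
  position 9–10: stand friend
  position 19–20: stand friend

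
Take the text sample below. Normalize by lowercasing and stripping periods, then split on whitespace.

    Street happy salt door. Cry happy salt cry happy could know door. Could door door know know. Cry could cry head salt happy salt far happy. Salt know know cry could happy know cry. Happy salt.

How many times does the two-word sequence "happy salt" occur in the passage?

Scanning the 35 overlapping bigram windows for "happy salt":
  position 2–3: happy salt
  position 6–7: happy salt
  position 23–24: happy salt
  position 26–27: happy salt
  position 35–36: happy salt

5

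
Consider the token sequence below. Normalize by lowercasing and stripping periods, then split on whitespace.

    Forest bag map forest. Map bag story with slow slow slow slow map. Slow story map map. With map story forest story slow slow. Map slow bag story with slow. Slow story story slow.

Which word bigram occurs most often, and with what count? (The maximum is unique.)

"slow slow", 5 times

Bigram frequencies (highest first):
  slow slow: 5
  bag story: 2
  story with: 2
  with slow: 2
  slow map: 2
  map slow: 2
  … (16 more, each ≤ 2)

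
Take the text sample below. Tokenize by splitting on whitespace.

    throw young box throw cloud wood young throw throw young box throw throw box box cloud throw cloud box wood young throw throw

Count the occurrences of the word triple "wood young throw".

2

Scanning the 21 overlapping trigram windows for "wood young throw":
  position 6–8: wood young throw
  position 20–22: wood young throw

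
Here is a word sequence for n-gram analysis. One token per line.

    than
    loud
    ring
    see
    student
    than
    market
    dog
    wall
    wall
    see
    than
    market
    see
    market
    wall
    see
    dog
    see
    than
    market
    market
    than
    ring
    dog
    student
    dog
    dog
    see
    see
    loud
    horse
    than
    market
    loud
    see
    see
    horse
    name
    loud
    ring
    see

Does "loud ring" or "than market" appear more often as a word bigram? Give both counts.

"than market" (4 vs 2)

"loud ring": 2 occurrences
"than market": 4 occurrences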